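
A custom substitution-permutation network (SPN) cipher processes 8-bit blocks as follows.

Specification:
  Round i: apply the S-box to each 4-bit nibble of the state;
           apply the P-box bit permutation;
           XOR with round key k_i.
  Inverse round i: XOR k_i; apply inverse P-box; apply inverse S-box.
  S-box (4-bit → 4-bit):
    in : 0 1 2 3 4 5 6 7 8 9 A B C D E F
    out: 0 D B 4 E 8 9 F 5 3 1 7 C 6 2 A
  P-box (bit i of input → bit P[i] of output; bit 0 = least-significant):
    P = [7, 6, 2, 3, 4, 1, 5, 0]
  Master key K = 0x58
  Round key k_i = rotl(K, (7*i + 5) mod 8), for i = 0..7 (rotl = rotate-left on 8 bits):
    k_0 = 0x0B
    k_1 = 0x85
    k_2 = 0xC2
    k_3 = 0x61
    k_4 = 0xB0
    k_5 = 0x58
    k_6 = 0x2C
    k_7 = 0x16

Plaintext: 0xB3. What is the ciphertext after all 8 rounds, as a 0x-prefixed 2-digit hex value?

s_0 = plaintext = 0xB3
s_1 = Round(s_0, k_0) = 0x3D
s_2 = Round(s_1, k_1) = 0xE1
s_3 = Round(s_2, k_2) = 0x4C
s_4 = Round(s_3, k_3) = 0x4E
s_5 = Round(s_4, k_4) = 0xD3
s_6 = Round(s_5, k_5) = 0x7E
s_7 = Round(s_6, k_6) = 0x5F
s_8 = Round(s_7, k_7) = 0x5F

0x5F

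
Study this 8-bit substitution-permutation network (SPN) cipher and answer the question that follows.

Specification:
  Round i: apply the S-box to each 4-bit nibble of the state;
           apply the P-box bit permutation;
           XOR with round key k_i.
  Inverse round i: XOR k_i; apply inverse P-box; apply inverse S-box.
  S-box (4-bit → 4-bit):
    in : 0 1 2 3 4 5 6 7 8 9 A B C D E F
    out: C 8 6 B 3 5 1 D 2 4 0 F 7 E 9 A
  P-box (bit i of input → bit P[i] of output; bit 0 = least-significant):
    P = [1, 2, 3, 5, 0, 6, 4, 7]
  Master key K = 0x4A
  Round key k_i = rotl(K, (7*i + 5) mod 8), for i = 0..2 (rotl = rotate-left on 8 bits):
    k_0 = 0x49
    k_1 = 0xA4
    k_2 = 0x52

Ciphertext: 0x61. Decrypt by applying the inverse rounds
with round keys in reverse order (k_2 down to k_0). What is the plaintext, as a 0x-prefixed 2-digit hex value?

0x0C

s_0 = ciphertext = 0x61
s_1 = InvRound(s_0, k_2) = 0x5E
s_2 = InvRound(s_1, k_1) = 0xD7
s_3 = InvRound(s_2, k_0) = 0x0C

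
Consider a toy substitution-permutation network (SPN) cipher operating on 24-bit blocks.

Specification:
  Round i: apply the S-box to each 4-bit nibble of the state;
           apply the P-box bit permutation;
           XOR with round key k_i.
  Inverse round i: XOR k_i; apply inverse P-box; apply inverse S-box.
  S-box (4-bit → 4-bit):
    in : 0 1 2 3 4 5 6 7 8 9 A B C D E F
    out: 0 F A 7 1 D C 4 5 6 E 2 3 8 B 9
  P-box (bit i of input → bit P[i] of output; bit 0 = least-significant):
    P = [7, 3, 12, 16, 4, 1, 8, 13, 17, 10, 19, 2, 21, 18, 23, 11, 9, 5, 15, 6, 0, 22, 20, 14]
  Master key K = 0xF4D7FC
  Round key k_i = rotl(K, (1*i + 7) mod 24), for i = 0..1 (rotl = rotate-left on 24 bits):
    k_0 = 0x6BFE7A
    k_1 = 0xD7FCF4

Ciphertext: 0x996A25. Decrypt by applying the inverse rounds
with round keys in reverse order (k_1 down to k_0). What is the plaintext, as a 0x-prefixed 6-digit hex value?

s_0 = ciphertext = 0x996A25
s_1 = InvRound(s_0, k_1) = 0xC5B348
s_2 = InvRound(s_1, k_0) = 0xDB1330

0xDB1330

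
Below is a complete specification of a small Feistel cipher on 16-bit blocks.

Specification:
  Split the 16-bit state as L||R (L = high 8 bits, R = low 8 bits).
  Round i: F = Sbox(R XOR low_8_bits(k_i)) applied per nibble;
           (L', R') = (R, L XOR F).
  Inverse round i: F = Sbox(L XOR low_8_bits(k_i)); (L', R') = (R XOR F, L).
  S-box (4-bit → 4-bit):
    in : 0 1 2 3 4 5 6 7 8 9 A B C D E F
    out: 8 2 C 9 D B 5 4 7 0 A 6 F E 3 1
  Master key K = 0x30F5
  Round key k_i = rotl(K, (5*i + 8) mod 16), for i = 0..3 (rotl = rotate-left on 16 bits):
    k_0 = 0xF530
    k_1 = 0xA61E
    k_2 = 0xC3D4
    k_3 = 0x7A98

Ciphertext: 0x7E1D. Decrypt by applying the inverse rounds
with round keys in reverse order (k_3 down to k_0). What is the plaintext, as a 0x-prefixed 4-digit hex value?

s_0 = ciphertext = 0x7E1D
s_1 = InvRound(s_0, k_3) = 0x287E
s_2 = InvRound(s_1, k_2) = 0x6128
s_3 = InvRound(s_2, k_1) = 0x6961
s_4 = InvRound(s_3, k_0) = 0xD169

0xD169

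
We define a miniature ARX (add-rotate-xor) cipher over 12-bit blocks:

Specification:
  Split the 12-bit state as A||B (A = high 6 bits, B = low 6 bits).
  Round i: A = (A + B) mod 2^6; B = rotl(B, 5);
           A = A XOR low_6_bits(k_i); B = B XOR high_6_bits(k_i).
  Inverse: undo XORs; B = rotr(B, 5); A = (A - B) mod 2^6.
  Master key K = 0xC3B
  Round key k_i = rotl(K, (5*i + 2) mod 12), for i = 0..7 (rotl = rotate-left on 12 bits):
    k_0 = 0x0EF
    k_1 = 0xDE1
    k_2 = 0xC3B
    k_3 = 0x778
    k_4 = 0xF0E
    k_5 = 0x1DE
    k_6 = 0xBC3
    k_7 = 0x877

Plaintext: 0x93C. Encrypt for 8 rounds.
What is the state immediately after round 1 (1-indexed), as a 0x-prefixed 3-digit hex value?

0x3DD

s_0 = plaintext = 0x93C
s_1 = Round(s_0, k_0) = 0x3DD
s_2 = Round(s_1, k_1) = 0x359
s_3 = Round(s_2, k_2) = 0x75C
s_4 = Round(s_3, k_3) = 0x053
s_5 = Round(s_4, k_4) = 0x695
s_6 = Round(s_5, k_5) = 0xC6D
s_7 = Round(s_6, k_6) = 0x759
s_8 = Round(s_7, k_7) = 0x04D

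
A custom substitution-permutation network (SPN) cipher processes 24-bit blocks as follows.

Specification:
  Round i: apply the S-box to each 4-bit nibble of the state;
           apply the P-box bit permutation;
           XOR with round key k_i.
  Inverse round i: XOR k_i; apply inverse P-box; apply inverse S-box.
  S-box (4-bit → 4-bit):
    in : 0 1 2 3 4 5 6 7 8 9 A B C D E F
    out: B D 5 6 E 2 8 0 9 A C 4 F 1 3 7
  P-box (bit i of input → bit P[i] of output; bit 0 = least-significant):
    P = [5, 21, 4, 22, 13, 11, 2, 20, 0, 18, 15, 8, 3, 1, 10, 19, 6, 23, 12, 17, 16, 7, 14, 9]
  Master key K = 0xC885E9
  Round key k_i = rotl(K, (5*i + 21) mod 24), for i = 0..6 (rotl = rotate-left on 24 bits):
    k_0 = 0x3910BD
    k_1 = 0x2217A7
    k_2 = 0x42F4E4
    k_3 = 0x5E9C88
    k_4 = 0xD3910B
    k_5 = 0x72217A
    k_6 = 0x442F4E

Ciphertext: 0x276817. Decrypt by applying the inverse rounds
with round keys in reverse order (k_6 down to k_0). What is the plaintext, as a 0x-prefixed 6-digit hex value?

s_0 = ciphertext = 0x276817
s_1 = InvRound(s_0, k_6) = 0x182874
s_2 = InvRound(s_1, k_5) = 0x760639
s_3 = InvRound(s_2, k_4) = 0x83347F
s_4 = InvRound(s_3, k_3) = 0xEE9FC1
s_5 = InvRound(s_4, k_2) = 0xA560FE
s_6 = InvRound(s_5, k_1) = 0x1C20DB
s_7 = InvRound(s_6, k_0) = 0xD2552E

0xD2552E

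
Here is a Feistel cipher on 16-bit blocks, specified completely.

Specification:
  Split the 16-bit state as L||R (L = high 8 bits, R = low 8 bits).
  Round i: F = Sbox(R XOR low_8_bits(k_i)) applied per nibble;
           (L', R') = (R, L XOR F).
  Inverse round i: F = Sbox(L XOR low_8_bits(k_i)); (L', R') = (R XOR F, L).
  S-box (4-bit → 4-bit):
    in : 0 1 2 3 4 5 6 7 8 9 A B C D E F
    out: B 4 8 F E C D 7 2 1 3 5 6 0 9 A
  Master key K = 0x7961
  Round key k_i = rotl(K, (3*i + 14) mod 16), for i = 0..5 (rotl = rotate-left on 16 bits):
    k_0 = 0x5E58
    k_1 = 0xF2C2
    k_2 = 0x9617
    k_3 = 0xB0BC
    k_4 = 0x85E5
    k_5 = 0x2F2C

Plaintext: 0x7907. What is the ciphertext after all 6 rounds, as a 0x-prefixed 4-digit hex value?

s_0 = plaintext = 0x7907
s_1 = Round(s_0, k_0) = 0x07B3
s_2 = Round(s_1, k_1) = 0xB373
s_3 = Round(s_2, k_2) = 0x736D
s_4 = Round(s_3, k_3) = 0x6D77
s_5 = Round(s_4, k_4) = 0x7775
s_6 = Round(s_5, k_5) = 0x75B6

0x75B6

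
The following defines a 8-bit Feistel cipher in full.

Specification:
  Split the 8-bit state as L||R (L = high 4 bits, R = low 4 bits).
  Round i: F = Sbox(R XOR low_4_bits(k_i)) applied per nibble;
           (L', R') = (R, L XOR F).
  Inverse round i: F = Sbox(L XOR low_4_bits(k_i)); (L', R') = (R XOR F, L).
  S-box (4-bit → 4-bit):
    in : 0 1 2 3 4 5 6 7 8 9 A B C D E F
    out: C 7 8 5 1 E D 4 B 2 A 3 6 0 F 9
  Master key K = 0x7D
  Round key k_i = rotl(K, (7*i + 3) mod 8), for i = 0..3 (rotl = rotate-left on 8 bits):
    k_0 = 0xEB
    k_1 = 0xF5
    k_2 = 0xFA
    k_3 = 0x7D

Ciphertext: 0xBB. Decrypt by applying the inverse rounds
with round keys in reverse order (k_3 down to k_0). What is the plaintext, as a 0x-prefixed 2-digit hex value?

0x0D

s_0 = ciphertext = 0xBB
s_1 = InvRound(s_0, k_3) = 0x6B
s_2 = InvRound(s_1, k_2) = 0xD6
s_3 = InvRound(s_2, k_1) = 0xDD
s_4 = InvRound(s_3, k_0) = 0x0D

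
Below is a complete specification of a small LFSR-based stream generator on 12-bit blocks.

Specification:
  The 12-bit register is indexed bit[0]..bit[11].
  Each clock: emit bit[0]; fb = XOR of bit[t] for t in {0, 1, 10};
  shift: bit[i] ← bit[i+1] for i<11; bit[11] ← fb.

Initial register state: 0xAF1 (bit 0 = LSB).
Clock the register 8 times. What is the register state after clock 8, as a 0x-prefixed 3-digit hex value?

0xD7A

reg_0 = 0xAF1
clock 1: out=1, reg = 0xD78
clock 2: out=0, reg = 0xEBC
clock 3: out=0, reg = 0xF5E
clock 4: out=0, reg = 0x7AF
clock 5: out=1, reg = 0xBD7
clock 6: out=1, reg = 0x5EB
clock 7: out=1, reg = 0xAF5
clock 8: out=1, reg = 0xD7A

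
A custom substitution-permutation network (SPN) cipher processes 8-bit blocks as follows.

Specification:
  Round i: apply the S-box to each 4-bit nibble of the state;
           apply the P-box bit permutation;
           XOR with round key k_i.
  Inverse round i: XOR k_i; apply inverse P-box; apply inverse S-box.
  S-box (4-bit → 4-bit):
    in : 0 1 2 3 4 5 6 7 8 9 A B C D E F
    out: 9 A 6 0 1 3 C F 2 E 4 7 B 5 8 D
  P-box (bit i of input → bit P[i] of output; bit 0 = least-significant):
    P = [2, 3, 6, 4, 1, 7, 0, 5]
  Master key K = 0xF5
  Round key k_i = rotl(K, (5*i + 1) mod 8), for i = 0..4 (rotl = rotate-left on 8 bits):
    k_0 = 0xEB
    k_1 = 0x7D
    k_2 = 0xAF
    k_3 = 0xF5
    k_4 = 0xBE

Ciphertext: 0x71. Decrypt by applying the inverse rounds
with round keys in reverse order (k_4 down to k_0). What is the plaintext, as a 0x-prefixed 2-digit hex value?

s_0 = ciphertext = 0x71
s_1 = InvRound(s_0, k_4) = 0xBB
s_2 = InvRound(s_1, k_3) = 0x4B
s_3 = InvRound(s_2, k_2) = 0x1D
s_4 = InvRound(s_3, k_1) = 0xEA
s_5 = InvRound(s_4, k_0) = 0xA3

0xA3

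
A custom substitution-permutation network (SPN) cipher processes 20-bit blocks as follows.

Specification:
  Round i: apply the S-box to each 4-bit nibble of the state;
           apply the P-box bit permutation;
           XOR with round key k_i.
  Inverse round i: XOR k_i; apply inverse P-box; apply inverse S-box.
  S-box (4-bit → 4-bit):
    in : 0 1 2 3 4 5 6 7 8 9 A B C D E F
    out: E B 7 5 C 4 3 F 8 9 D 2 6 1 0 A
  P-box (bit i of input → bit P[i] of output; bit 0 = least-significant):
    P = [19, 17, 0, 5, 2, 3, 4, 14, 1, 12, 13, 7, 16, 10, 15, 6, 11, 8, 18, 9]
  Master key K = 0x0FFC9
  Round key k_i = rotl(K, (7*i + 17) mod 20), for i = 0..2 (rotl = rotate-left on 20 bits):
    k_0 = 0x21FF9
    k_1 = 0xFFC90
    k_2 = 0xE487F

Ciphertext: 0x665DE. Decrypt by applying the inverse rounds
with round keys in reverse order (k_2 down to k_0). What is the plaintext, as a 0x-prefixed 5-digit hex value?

s_0 = ciphertext = 0x665DE
s_1 = InvRound(s_0, k_2) = 0x6B4EA
s_2 = InvRound(s_1, k_1) = 0xD9D09
s_3 = InvRound(s_2, k_0) = 0x4A851

0x4A851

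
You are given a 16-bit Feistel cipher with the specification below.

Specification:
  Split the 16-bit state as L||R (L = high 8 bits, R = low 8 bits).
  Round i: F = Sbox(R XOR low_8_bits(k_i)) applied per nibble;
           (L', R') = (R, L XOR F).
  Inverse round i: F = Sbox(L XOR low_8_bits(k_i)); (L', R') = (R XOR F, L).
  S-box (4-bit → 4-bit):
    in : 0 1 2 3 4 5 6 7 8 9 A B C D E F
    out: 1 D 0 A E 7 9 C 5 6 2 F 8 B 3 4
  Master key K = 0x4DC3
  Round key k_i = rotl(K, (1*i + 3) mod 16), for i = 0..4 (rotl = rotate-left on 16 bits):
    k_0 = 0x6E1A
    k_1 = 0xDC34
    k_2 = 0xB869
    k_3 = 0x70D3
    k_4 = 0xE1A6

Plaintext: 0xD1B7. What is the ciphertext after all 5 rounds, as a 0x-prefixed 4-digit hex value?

s_0 = plaintext = 0xD1B7
s_1 = Round(s_0, k_0) = 0xB7FA
s_2 = Round(s_1, k_1) = 0xFA34
s_3 = Round(s_2, k_2) = 0x3481
s_4 = Round(s_3, k_3) = 0x8144
s_5 = Round(s_4, k_4) = 0x44B1

0x44B1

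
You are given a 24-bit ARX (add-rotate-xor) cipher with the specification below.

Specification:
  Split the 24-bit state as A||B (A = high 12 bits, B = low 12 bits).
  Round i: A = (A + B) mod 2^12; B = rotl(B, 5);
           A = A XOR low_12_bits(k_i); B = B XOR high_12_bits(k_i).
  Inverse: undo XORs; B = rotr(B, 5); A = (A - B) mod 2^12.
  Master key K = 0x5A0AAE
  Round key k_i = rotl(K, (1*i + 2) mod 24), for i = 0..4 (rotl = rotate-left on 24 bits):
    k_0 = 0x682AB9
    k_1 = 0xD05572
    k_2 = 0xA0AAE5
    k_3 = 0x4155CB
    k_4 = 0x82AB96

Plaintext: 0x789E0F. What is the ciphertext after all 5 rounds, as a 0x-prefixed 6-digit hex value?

s_0 = plaintext = 0x789E0F
s_1 = Round(s_0, k_0) = 0xF2177E
s_2 = Round(s_1, k_1) = 0x3ED2CB
s_3 = Round(s_2, k_2) = 0xC5D36F
s_4 = Round(s_3, k_3) = 0xA079F3
s_5 = Round(s_4, k_4) = 0x86C659

0x86C659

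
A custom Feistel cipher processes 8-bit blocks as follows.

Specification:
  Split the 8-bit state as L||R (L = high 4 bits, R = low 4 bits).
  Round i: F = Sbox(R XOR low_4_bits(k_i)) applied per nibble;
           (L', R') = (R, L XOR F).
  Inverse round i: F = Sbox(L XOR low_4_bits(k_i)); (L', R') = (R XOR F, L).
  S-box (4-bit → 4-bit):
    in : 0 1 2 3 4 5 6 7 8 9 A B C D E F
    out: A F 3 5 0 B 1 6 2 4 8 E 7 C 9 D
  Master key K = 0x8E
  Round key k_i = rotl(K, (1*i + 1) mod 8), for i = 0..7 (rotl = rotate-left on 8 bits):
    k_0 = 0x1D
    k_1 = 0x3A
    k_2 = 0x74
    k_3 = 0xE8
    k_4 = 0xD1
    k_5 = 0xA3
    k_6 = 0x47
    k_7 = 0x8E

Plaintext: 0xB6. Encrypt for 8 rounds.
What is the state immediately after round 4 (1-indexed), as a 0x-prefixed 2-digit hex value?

s_0 = plaintext = 0xB6
s_1 = Round(s_0, k_0) = 0x65
s_2 = Round(s_1, k_1) = 0x5B
s_3 = Round(s_2, k_2) = 0xB8
s_4 = Round(s_3, k_3) = 0x81
s_5 = Round(s_4, k_4) = 0x12
s_6 = Round(s_5, k_5) = 0x2E
s_7 = Round(s_6, k_6) = 0xE6
s_8 = Round(s_7, k_7) = 0x6C

0x81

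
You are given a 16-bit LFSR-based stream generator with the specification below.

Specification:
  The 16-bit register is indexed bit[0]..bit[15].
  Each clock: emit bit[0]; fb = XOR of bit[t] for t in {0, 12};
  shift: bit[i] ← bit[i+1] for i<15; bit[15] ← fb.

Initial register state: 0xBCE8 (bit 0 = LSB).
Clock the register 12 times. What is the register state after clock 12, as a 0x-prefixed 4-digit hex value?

0x1D3B

reg_0 = 0xBCE8
clock 1: out=0, reg = 0xDE74
clock 2: out=0, reg = 0xEF3A
clock 3: out=0, reg = 0x779D
clock 4: out=1, reg = 0x3BCE
clock 5: out=0, reg = 0x9DE7
clock 6: out=1, reg = 0x4EF3
clock 7: out=1, reg = 0xA779
clock 8: out=1, reg = 0xD3BC
clock 9: out=0, reg = 0xE9DE
clock 10: out=0, reg = 0x74EF
clock 11: out=1, reg = 0x3A77
clock 12: out=1, reg = 0x1D3B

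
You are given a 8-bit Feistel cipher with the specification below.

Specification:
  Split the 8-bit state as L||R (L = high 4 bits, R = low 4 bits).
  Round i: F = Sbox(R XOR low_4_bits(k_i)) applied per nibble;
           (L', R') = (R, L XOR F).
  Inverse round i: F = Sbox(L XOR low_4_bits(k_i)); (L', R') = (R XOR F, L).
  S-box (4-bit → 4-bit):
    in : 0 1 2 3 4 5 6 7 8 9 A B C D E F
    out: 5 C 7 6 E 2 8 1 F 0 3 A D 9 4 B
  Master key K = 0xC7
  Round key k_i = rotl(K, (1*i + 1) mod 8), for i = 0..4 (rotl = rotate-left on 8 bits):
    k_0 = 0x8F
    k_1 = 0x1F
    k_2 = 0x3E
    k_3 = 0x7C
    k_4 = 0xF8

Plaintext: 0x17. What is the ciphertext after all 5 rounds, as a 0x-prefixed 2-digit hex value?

s_0 = plaintext = 0x17
s_1 = Round(s_0, k_0) = 0x7E
s_2 = Round(s_1, k_1) = 0xEB
s_3 = Round(s_2, k_2) = 0xBC
s_4 = Round(s_3, k_3) = 0xCE
s_5 = Round(s_4, k_4) = 0xE4

0xE4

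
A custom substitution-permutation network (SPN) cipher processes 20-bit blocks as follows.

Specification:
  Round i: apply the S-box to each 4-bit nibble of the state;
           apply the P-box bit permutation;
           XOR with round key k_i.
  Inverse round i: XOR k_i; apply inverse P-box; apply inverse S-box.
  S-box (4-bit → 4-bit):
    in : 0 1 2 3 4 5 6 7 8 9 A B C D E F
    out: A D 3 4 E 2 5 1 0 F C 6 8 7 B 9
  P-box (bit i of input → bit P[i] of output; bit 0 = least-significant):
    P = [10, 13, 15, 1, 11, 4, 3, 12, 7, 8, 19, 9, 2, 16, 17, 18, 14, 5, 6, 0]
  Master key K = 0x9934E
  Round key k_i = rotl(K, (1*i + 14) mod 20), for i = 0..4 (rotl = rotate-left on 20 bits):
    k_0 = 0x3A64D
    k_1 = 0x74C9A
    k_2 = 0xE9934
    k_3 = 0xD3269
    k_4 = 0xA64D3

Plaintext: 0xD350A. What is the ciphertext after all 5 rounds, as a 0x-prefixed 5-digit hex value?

0x53B0C

s_0 = plaintext = 0xD350A
s_1 = Round(s_0, k_0) = 0x1773F
s_2 = Round(s_1, k_1) = 0x70855
s_3 = Round(s_2, k_2) = 0xBF924
s_4 = Round(s_3, k_3) = 0x1999F
s_5 = Round(s_4, k_4) = 0x53B0C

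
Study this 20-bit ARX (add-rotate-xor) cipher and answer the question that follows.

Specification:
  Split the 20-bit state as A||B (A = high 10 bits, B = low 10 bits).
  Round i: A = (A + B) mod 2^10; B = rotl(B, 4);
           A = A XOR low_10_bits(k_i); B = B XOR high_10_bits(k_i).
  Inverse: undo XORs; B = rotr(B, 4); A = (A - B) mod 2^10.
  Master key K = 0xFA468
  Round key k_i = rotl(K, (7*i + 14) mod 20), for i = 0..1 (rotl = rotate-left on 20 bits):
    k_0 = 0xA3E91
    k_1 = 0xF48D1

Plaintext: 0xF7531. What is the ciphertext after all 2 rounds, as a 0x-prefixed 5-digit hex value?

s_0 = plaintext = 0xF7531
s_1 = Round(s_0, k_0) = 0xE7D9B
s_2 = Round(s_1, k_1) = 0x7AE64

0x7AE64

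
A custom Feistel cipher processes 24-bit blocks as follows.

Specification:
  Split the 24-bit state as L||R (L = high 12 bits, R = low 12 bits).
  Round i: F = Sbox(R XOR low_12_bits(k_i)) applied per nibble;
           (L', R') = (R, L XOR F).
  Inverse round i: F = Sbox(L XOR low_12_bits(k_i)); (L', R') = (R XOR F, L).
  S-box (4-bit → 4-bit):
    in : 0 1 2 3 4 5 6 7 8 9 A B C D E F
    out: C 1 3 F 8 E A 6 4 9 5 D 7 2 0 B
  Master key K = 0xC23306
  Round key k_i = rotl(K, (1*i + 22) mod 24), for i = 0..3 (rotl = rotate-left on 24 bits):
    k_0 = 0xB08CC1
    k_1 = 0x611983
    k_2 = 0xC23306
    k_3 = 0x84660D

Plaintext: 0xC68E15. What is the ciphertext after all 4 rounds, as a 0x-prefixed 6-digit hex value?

s_0 = plaintext = 0xC68E15
s_1 = Round(s_0, k_0) = 0xE15F40
s_2 = Round(s_1, k_1) = 0xF4046A
s_3 = Round(s_2, k_2) = 0x46A9E7
s_4 = Round(s_3, k_3) = 0x9E7F6F

0x9E7F6F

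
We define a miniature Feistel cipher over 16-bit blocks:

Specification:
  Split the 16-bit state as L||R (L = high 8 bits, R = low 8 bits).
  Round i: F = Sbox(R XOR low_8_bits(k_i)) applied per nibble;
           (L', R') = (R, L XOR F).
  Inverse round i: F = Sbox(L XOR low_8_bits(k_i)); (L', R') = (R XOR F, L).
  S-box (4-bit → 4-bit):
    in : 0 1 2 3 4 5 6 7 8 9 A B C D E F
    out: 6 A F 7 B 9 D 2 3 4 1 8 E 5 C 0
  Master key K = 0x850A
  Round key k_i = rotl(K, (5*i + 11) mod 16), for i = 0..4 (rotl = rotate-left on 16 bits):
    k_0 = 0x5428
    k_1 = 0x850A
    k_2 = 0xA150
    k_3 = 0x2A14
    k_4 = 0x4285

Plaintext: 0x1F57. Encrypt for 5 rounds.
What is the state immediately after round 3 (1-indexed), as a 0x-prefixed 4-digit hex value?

s_0 = plaintext = 0x1F57
s_1 = Round(s_0, k_0) = 0x573F
s_2 = Round(s_1, k_1) = 0x3F2E
s_3 = Round(s_2, k_2) = 0x2E13
s_4 = Round(s_3, k_3) = 0x134C
s_5 = Round(s_4, k_4) = 0x4CF7

0x2E13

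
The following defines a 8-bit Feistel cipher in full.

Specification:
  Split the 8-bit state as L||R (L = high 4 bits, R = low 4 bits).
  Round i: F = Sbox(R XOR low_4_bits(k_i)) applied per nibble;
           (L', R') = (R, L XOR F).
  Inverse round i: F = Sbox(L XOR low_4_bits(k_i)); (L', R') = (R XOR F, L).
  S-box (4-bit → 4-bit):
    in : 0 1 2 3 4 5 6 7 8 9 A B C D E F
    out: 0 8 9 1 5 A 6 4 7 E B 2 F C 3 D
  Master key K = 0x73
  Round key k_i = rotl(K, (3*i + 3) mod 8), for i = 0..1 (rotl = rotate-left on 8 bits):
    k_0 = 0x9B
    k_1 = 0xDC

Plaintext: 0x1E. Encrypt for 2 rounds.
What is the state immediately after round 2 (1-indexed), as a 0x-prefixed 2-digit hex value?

s_0 = plaintext = 0x1E
s_1 = Round(s_0, k_0) = 0xEB
s_2 = Round(s_1, k_1) = 0xBA

0xBA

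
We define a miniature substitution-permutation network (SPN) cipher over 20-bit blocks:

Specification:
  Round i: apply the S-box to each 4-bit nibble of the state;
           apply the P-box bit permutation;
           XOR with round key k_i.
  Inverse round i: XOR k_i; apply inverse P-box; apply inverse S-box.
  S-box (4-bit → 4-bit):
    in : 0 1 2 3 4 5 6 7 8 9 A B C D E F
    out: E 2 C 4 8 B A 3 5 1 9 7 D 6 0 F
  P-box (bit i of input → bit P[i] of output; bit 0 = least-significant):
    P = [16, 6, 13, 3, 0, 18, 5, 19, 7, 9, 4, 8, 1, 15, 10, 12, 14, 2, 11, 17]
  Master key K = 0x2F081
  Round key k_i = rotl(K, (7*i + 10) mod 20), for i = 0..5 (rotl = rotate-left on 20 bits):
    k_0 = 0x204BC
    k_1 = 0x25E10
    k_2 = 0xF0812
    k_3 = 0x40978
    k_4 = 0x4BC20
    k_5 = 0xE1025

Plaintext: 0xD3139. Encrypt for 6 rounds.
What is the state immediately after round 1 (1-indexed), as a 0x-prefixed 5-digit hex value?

s_0 = plaintext = 0xD3139
s_1 = Round(s_0, k_0) = 0x30A98
s_2 = Round(s_1, k_1) = 0x3E391
s_3 = Round(s_2, k_2) = 0xF0043
s_4 = Round(s_3, k_3) = 0xEF66C
s_5 = Round(s_4, k_4) = 0x90B2A
s_6 = Round(s_5, k_5) = 0x7C69D

0x30A98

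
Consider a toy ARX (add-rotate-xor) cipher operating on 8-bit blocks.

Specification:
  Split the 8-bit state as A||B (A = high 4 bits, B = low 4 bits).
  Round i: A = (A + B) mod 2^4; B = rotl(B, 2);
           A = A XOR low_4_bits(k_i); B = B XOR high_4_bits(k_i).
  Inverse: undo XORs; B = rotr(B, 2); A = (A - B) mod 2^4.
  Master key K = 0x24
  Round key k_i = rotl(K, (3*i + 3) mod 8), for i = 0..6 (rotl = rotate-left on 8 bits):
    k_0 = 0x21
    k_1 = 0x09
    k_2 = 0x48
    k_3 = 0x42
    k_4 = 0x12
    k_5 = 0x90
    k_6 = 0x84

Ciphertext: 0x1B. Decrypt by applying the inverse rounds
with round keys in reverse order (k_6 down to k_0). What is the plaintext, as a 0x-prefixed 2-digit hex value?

s_0 = ciphertext = 0x1B
s_1 = InvRound(s_0, k_6) = 0x9C
s_2 = InvRound(s_1, k_5) = 0x45
s_3 = InvRound(s_2, k_4) = 0x51
s_4 = InvRound(s_3, k_3) = 0x25
s_5 = InvRound(s_4, k_2) = 0x64
s_6 = InvRound(s_5, k_1) = 0xE1
s_7 = InvRound(s_6, k_0) = 0x3C

0x3C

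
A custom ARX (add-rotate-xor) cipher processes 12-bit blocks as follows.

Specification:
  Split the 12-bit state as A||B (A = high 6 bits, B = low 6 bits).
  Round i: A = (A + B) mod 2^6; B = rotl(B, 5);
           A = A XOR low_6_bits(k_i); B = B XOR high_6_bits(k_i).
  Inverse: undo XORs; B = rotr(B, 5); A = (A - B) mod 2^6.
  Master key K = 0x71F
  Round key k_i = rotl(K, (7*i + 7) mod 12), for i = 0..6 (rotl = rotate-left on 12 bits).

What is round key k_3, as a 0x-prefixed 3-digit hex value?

0x1F7

K = 0x71F
k_0 = rotl(K, (7*0+7) mod 12) = rotl(K, 7) = 0xFB8
k_1 = rotl(K, (7*1+7) mod 12) = rotl(K, 2) = 0xC7D
k_2 = rotl(K, (7*2+7) mod 12) = rotl(K, 9) = 0xEE3
k_3 = rotl(K, (7*3+7) mod 12) = rotl(K, 4) = 0x1F7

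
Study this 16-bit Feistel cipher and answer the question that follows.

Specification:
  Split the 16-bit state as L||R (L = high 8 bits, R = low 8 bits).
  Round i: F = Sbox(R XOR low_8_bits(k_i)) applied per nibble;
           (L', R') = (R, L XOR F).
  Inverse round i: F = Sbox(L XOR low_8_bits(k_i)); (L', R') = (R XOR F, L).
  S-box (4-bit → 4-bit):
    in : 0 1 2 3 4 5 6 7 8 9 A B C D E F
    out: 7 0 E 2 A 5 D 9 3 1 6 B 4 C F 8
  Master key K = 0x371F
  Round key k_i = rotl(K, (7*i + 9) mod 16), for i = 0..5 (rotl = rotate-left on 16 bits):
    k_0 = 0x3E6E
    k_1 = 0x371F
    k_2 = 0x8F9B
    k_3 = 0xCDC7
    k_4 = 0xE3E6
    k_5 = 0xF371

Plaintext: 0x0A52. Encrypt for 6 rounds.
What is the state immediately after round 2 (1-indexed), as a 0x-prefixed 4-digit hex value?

0x2E72

s_0 = plaintext = 0x0A52
s_1 = Round(s_0, k_0) = 0x522E
s_2 = Round(s_1, k_1) = 0x2E72
s_3 = Round(s_2, k_2) = 0x72DF
s_4 = Round(s_3, k_3) = 0xDF71
s_5 = Round(s_4, k_4) = 0x71C6
s_6 = Round(s_5, k_5) = 0xC6C8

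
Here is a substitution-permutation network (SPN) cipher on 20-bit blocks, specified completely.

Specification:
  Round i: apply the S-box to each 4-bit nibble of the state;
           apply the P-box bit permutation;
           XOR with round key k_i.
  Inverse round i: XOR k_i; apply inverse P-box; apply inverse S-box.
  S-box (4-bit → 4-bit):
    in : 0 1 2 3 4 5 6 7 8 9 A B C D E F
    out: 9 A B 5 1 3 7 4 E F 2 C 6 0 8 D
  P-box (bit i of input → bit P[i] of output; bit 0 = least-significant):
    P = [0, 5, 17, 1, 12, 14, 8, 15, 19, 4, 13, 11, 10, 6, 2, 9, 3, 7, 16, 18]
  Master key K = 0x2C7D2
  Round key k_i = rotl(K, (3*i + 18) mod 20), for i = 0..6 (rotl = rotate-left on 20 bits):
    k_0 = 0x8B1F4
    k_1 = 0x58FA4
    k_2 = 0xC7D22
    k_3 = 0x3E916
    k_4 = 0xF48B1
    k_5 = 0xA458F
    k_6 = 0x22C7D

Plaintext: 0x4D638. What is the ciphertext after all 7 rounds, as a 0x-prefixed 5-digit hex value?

s_0 = plaintext = 0x4D638
s_1 = Round(s_0, k_0) = 0x280CE
s_2 = Round(s_1, k_1) = 0x9C46A
s_3 = Round(s_2, k_2) = 0x12CCE
s_4 = Round(s_3, k_3) = 0x78EC4
s_5 = Round(s_4, k_4) = 0xE03F4
s_6 = Round(s_5, k_5) = 0x6F28E
s_7 = Round(s_6, k_6) = 0xBE3E3

0xBE3E3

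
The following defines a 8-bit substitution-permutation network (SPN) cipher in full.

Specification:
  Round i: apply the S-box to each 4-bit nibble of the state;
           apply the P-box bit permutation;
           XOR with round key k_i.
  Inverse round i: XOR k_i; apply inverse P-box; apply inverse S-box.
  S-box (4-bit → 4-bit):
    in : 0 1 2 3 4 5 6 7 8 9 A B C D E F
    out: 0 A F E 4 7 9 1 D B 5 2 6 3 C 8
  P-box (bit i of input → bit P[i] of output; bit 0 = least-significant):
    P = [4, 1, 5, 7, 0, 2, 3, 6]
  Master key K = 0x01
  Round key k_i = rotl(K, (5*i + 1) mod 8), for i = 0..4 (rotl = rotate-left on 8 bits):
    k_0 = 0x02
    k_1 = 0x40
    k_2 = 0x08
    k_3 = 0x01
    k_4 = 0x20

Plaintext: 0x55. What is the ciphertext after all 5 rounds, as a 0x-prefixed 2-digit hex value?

0x63

s_0 = plaintext = 0x55
s_1 = Round(s_0, k_0) = 0x3D
s_2 = Round(s_1, k_1) = 0x1E
s_3 = Round(s_2, k_2) = 0xEC
s_4 = Round(s_3, k_3) = 0x6B
s_5 = Round(s_4, k_4) = 0x63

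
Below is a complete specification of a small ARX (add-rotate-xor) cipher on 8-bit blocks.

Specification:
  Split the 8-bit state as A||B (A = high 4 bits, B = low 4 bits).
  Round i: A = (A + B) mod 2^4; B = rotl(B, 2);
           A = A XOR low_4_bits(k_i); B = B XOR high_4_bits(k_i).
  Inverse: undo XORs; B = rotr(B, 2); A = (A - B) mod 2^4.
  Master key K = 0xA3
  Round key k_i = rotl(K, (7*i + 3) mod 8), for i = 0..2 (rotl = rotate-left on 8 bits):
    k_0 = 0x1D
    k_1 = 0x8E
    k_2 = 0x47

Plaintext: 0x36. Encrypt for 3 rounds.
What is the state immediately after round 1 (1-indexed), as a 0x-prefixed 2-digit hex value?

0x48

s_0 = plaintext = 0x36
s_1 = Round(s_0, k_0) = 0x48
s_2 = Round(s_1, k_1) = 0x2A
s_3 = Round(s_2, k_2) = 0xBE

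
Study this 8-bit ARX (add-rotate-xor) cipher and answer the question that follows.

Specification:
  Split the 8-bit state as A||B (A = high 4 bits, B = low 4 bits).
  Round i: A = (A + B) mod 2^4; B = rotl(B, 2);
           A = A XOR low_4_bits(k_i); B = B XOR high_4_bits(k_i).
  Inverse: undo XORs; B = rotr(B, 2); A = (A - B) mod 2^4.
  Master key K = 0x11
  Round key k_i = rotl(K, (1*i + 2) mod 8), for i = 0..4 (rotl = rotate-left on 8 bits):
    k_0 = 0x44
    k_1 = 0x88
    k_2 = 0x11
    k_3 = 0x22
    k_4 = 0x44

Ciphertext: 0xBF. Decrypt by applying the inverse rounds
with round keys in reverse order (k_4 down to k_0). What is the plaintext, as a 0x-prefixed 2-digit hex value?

0x41

s_0 = ciphertext = 0xBF
s_1 = InvRound(s_0, k_4) = 0x1E
s_2 = InvRound(s_1, k_3) = 0x03
s_3 = InvRound(s_2, k_2) = 0x98
s_4 = InvRound(s_3, k_1) = 0x10
s_5 = InvRound(s_4, k_0) = 0x41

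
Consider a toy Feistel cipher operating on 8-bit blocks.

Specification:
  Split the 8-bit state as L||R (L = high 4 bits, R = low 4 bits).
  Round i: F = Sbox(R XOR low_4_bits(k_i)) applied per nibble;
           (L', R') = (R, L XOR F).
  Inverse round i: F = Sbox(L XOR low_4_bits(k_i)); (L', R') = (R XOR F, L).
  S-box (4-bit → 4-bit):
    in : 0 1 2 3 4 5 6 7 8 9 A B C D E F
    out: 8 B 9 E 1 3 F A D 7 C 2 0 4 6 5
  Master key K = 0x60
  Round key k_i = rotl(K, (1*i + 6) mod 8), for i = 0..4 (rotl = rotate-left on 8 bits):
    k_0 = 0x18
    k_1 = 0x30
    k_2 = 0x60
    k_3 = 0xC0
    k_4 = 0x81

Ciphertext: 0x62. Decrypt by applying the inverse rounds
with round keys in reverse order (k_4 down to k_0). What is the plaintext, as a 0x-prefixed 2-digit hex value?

0xF7

s_0 = ciphertext = 0x62
s_1 = InvRound(s_0, k_4) = 0x86
s_2 = InvRound(s_1, k_3) = 0xB8
s_3 = InvRound(s_2, k_2) = 0xAB
s_4 = InvRound(s_3, k_1) = 0x7A
s_5 = InvRound(s_4, k_0) = 0xF7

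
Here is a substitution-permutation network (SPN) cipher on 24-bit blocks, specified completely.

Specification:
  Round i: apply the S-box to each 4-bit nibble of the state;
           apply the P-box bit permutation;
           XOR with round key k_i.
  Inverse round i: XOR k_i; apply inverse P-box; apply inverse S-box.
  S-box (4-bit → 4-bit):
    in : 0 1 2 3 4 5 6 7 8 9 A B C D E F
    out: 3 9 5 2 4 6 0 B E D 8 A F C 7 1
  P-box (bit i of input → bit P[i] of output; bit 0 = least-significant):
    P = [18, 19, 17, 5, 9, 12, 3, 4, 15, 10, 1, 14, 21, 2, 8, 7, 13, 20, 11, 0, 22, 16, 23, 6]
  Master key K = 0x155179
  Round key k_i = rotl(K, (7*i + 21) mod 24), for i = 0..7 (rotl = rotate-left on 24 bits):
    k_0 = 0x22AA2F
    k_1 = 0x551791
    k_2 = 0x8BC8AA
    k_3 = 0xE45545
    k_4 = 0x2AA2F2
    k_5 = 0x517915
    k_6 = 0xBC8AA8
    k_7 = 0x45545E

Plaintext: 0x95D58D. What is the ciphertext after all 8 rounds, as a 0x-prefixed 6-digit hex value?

s_0 = plaintext = 0x95D58D
s_1 = Round(s_0, k_0) = 0xF0B7D5
s_2 = Round(s_1, k_1) = 0x0FF30D
s_3 = Round(s_2, k_2) = 0xE8FE8A
s_4 = Round(s_3, k_3) = 0x15C97E
s_5 = Round(s_4, k_4) = 0x547924
s_6 = Round(s_5, k_5) = 0xF2B39B
s_7 = Round(s_6, k_6) = 0xF4A414
s_8 = Round(s_7, k_7) = 0x075ECC

0x075ECC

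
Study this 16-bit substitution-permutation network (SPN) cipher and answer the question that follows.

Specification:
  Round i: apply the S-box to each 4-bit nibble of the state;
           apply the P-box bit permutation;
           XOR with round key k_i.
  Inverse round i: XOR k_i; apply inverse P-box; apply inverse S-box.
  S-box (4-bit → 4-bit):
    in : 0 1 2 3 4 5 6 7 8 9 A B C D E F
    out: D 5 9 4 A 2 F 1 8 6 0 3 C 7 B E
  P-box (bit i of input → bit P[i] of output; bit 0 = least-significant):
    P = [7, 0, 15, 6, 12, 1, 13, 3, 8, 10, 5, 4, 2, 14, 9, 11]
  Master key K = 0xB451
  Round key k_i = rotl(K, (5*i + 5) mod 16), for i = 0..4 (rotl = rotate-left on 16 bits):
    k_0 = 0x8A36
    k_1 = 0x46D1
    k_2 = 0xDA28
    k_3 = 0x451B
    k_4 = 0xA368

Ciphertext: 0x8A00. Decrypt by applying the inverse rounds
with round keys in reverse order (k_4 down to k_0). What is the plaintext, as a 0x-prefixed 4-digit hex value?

0xECCB

s_0 = ciphertext = 0x8A00
s_1 = InvRound(s_0, k_4) = 0x81C8
s_2 = InvRound(s_1, k_3) = 0x5456
s_3 = InvRound(s_2, k_2) = 0x0F4C
s_4 = InvRound(s_3, k_1) = 0xE28B
s_5 = InvRound(s_4, k_0) = 0xECCB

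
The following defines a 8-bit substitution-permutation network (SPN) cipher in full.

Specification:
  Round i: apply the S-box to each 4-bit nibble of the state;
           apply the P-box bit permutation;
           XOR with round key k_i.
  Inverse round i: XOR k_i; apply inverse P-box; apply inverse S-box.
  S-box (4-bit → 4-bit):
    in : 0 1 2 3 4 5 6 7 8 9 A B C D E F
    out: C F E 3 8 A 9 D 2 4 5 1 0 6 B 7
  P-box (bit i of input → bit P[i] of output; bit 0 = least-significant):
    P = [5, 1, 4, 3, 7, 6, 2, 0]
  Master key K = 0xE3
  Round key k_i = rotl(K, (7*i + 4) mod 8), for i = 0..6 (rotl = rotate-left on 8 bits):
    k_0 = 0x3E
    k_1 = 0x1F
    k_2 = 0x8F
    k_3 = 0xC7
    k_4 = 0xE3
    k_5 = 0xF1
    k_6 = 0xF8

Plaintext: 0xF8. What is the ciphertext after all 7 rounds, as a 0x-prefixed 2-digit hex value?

0x0C

s_0 = plaintext = 0xF8
s_1 = Round(s_0, k_0) = 0xF8
s_2 = Round(s_1, k_1) = 0xD9
s_3 = Round(s_2, k_2) = 0xDB
s_4 = Round(s_3, k_3) = 0xA3
s_5 = Round(s_4, k_4) = 0x45
s_6 = Round(s_5, k_5) = 0xFA
s_7 = Round(s_6, k_6) = 0x0C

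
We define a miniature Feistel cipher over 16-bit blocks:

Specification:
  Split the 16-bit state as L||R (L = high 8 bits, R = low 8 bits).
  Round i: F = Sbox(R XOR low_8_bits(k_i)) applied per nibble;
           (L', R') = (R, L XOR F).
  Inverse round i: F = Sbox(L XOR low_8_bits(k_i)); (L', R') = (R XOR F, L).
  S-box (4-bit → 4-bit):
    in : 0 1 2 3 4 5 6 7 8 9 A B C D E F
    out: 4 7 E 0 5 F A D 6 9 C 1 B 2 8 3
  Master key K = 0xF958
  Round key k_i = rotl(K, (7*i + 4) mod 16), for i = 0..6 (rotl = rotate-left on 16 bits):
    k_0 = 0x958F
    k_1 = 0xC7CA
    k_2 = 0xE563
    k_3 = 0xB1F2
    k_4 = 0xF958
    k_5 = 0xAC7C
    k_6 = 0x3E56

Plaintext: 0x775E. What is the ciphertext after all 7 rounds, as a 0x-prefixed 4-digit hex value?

s_0 = plaintext = 0x775E
s_1 = Round(s_0, k_0) = 0x5E50
s_2 = Round(s_1, k_1) = 0x50C2
s_3 = Round(s_2, k_2) = 0xC297
s_4 = Round(s_3, k_3) = 0x976D
s_5 = Round(s_4, k_4) = 0x6D98
s_6 = Round(s_5, k_5) = 0x98E8
s_7 = Round(s_6, k_6) = 0xE880

0xE880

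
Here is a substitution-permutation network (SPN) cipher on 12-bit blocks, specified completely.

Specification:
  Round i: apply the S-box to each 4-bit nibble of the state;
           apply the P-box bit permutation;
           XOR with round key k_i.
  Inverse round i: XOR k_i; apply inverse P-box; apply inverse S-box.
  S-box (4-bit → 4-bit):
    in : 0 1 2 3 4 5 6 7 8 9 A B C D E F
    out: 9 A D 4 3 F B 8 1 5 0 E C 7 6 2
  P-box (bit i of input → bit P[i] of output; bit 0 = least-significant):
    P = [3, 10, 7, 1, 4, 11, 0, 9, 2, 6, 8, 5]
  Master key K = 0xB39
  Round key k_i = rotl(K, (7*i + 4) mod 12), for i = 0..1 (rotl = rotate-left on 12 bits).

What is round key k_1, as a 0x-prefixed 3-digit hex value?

K = 0xB39
k_0 = rotl(K, (7*0+4) mod 12) = rotl(K, 4) = 0x39B
k_1 = rotl(K, (7*1+4) mod 12) = rotl(K, 11) = 0xD9C

0xD9C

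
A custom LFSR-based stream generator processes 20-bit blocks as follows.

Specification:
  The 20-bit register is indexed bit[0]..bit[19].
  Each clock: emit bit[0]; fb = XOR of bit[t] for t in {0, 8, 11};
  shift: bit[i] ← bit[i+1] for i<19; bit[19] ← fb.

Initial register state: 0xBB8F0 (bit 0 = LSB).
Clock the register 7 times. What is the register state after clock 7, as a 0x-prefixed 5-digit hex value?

reg_0 = 0xBB8F0
clock 1: out=0, reg = 0xDDC78
clock 2: out=0, reg = 0xEEE3C
clock 3: out=0, reg = 0xF771E
clock 4: out=0, reg = 0xFBB8F
clock 5: out=1, reg = 0xFDDC7
clock 6: out=1, reg = 0xFEEE3
clock 7: out=1, reg = 0x7F771

0x7F771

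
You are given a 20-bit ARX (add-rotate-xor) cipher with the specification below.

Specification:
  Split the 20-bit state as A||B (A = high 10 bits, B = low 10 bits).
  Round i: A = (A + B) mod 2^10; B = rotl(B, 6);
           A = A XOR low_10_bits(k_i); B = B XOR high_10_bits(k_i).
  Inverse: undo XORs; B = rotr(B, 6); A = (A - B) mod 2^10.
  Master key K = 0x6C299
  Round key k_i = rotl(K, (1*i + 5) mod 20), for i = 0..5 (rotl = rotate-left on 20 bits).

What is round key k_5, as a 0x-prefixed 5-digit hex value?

K = 0x6C299
k_0 = rotl(K, (1*0+5) mod 20) = rotl(K, 5) = 0x8532D
k_1 = rotl(K, (1*1+5) mod 20) = rotl(K, 6) = 0x0A65B
k_2 = rotl(K, (1*2+5) mod 20) = rotl(K, 7) = 0x14CB6
k_3 = rotl(K, (1*3+5) mod 20) = rotl(K, 8) = 0x2996C
k_4 = rotl(K, (1*4+5) mod 20) = rotl(K, 9) = 0x532D8
k_5 = rotl(K, (1*5+5) mod 20) = rotl(K, 10) = 0xA65B0

0xA65B0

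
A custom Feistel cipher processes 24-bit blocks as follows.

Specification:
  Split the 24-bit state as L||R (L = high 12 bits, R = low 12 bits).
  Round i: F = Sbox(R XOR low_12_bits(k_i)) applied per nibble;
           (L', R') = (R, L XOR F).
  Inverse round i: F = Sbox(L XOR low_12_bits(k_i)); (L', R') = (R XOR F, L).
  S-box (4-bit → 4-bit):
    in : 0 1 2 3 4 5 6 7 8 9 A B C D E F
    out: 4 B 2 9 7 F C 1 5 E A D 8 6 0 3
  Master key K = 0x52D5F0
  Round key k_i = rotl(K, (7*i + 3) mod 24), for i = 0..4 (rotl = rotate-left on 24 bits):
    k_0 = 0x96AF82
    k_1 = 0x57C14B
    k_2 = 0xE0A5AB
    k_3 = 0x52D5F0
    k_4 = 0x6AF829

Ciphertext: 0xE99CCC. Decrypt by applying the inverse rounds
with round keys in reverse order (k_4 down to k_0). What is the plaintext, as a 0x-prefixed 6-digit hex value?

s_0 = ciphertext = 0xE99CCC
s_1 = InvRound(s_0, k_4) = 0x018E99
s_2 = InvRound(s_1, k_3) = 0x19C018
s_3 = InvRound(s_2, k_2) = 0x78919C
s_4 = InvRound(s_3, k_1) = 0xD1E789
s_5 = InvRound(s_4, k_0) = 0x561D1E

0x561D1E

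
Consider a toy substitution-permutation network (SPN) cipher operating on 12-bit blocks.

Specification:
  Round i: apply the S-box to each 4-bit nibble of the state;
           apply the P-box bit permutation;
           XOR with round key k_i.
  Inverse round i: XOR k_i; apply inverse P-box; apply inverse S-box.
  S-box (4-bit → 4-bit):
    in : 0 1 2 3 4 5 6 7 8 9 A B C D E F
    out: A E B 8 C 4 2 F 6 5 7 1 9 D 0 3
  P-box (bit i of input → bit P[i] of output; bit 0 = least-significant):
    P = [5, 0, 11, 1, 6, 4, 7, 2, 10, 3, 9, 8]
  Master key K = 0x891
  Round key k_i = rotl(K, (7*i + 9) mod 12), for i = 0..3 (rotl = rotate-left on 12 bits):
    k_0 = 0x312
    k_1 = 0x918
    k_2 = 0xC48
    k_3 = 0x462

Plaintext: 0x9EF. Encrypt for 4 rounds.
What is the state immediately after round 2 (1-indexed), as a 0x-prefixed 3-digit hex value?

s_0 = plaintext = 0x9EF
s_1 = Round(s_0, k_0) = 0x533
s_2 = Round(s_1, k_1) = 0xB1E
s_3 = Round(s_2, k_2) = 0x8DC
s_4 = Round(s_3, k_3) = 0x68C

0xB1E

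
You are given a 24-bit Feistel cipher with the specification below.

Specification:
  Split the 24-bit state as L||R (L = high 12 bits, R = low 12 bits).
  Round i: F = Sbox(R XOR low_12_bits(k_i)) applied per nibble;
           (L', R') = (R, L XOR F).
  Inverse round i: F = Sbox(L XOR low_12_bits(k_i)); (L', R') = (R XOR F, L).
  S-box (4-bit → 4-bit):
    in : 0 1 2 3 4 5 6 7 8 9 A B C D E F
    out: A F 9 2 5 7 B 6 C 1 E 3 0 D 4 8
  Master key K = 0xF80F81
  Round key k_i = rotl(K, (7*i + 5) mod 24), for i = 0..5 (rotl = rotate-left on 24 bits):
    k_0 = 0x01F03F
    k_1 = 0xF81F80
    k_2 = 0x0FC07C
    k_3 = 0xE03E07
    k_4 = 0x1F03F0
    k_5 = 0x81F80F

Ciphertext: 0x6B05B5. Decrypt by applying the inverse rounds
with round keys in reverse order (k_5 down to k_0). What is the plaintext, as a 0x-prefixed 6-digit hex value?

s_0 = ciphertext = 0x6B05B5
s_1 = InvRound(s_0, k_5) = 0x18D6B0
s_2 = InvRound(s_1, k_4) = 0xFDD18D
s_3 = InvRound(s_2, k_3) = 0xE53FDD
s_4 = InvRound(s_3, k_2) = 0xB45E53
s_5 = InvRound(s_4, k_1) = 0xB54B45
s_6 = InvRound(s_5, k_0) = 0x8F6B54

0x8F6B54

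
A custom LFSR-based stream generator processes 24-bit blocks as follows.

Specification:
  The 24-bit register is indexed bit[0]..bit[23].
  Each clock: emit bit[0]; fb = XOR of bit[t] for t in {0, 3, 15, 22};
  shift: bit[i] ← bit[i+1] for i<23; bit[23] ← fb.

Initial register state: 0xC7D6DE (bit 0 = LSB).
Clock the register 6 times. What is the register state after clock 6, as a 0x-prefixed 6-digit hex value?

reg_0 = 0xC7D6DE
clock 1: out=0, reg = 0xE3EB6F
clock 2: out=1, reg = 0x71F5B7
clock 3: out=1, reg = 0xB8FADB
clock 4: out=1, reg = 0xDC7D6D
clock 5: out=1, reg = 0xEE3EB6
clock 6: out=0, reg = 0xF71F5B

0xF71F5B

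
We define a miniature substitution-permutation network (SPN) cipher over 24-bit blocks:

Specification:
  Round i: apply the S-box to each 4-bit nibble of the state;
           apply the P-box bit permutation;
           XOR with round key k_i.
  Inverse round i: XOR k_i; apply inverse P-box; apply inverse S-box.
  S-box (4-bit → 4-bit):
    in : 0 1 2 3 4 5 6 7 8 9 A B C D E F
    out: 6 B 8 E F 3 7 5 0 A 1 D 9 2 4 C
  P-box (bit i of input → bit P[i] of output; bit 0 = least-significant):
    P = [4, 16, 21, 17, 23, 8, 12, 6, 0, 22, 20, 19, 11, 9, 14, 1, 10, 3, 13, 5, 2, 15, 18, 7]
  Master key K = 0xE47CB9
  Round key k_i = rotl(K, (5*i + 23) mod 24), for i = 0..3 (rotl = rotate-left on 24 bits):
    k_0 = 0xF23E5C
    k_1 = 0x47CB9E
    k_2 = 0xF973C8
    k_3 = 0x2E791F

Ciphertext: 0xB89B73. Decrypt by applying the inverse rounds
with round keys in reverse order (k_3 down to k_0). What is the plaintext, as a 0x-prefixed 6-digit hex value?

s_0 = ciphertext = 0xB89B73
s_1 = InvRound(s_0, k_3) = 0x630EC2
s_2 = InvRound(s_1, k_2) = 0x86BF62
s_3 = InvRound(s_2, k_1) = 0xC4EDB5
s_4 = InvRound(s_3, k_0) = 0x39073F

0x39073F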